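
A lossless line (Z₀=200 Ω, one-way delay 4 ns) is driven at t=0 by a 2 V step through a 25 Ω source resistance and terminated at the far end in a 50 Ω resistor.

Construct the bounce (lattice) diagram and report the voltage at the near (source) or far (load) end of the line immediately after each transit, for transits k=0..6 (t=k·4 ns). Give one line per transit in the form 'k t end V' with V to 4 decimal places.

0 0 source 1.7778
1 4 load 0.7111
2 8 source 1.5407
3 12 load 1.0430
4 16 source 1.4301
5 20 load 1.1978
6 24 source 1.3785

Γ_L=-0.600000, Γ_S=-0.777778; launch V₁=2·200/225=1.777778
k=0 src: V=1.7778
k=1 load: inc=1.777778, refl=1.777778·-0.600000=-1.0667; V=0.000000+1.777778+-1.066667=0.7111
k=2 src: inc=-1.066667, refl=-1.066667·-0.777778=0.8296; V=1.777778+-1.066667+0.829630=1.5407
k=3 load: inc=0.829630, refl=0.829630·-0.600000=-0.4978; V=0.711111+0.829630+-0.497778=1.0430
k=4 src: inc=-0.497778, refl=-0.497778·-0.777778=0.3872; V=1.540741+-0.497778+0.387160=1.4301
k=5 load: inc=0.387160, refl=0.387160·-0.600000=-0.2323; V=1.042963+0.387160+-0.232296=1.1978
k=6 src: inc=-0.232296, refl=-0.232296·-0.777778=0.1807; V=1.430123+-0.232296+0.180675=1.3785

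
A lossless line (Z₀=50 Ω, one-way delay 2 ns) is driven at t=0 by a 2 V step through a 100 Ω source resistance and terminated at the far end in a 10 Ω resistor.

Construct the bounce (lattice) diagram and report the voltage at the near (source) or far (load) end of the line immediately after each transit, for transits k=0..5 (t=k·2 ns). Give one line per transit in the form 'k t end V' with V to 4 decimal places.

0 0 source 0.6667
1 2 load 0.2222
2 4 source 0.0741
3 6 load 0.1728
4 8 source 0.2058
5 10 load 0.1838

Γ_L=-0.666667, Γ_S=0.333333; launch V₁=2·50/150=0.666667
k=0 src: V=0.6667
k=1 load: inc=0.666667, refl=0.666667·-0.666667=-0.4444; V=0.000000+0.666667+-0.444444=0.2222
k=2 src: inc=-0.444444, refl=-0.444444·0.333333=-0.1481; V=0.666667+-0.444444+-0.148148=0.0741
k=3 load: inc=-0.148148, refl=-0.148148·-0.666667=0.0988; V=0.222222+-0.148148+0.098765=0.1728
k=4 src: inc=0.098765, refl=0.098765·0.333333=0.0329; V=0.074074+0.098765+0.032922=0.2058
k=5 load: inc=0.032922, refl=0.032922·-0.666667=-0.0219; V=0.172840+0.032922+-0.021948=0.1838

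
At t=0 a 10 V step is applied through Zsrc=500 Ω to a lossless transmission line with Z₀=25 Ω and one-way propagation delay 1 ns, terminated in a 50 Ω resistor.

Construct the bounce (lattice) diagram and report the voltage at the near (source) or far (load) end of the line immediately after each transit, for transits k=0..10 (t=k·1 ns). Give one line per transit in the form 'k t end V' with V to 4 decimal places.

Γ_L=0.333333, Γ_S=0.904762; launch V₁=10·25/525=0.476190
k=0 src: V=0.4762
k=1 load: inc=0.476190, refl=0.476190·0.333333=0.1587; V=0.000000+0.476190+0.158730=0.6349
k=2 src: inc=0.158730, refl=0.158730·0.904762=0.1436; V=0.476190+0.158730+0.143613=0.7785
k=3 load: inc=0.143613, refl=0.143613·0.333333=0.0479; V=0.634921+0.143613+0.047871=0.8264
k=4 src: inc=0.047871, refl=0.047871·0.904762=0.0433; V=0.778534+0.047871+0.043312=0.8697
k=5 load: inc=0.043312, refl=0.043312·0.333333=0.0144; V=0.826405+0.043312+0.014437=0.8842
k=6 src: inc=0.014437, refl=0.014437·0.904762=0.0131; V=0.869716+0.014437+0.013062=0.8972
k=7 load: inc=0.013062, refl=0.013062·0.333333=0.0044; V=0.884154+0.013062+0.004354=0.9016
k=8 src: inc=0.004354, refl=0.004354·0.904762=0.0039; V=0.897216+0.004354+0.003939=0.9055
k=9 load: inc=0.003939, refl=0.003939·0.333333=0.0013; V=0.901570+0.003939+0.001313=0.9068
k=10 src: inc=0.001313, refl=0.001313·0.904762=0.0012; V=0.905510+0.001313+0.001188=0.9080

0 0 source 0.4762
1 1 load 0.6349
2 2 source 0.7785
3 3 load 0.8264
4 4 source 0.8697
5 5 load 0.8842
6 6 source 0.8972
7 7 load 0.9016
8 8 source 0.9055
9 9 load 0.9068
10 10 source 0.9080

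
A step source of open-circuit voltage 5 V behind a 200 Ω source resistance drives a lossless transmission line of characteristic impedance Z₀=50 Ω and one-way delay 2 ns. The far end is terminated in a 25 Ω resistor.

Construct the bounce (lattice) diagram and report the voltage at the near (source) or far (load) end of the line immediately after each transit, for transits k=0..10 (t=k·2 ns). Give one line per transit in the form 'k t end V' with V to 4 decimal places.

0 0 source 1.0000
1 2 load 0.6667
2 4 source 0.4667
3 6 load 0.5333
4 8 source 0.5733
5 10 load 0.5600
6 12 source 0.5520
7 14 load 0.5547
8 16 source 0.5563
9 18 load 0.5557
10 20 source 0.5554

Γ_L=-0.333333, Γ_S=0.600000; launch V₁=5·50/250=1.000000
k=0 src: V=1.0000
k=1 load: inc=1.000000, refl=1.000000·-0.333333=-0.3333; V=0.000000+1.000000+-0.333333=0.6667
k=2 src: inc=-0.333333, refl=-0.333333·0.600000=-0.2000; V=1.000000+-0.333333+-0.200000=0.4667
k=3 load: inc=-0.200000, refl=-0.200000·-0.333333=0.0667; V=0.666667+-0.200000+0.066667=0.5333
k=4 src: inc=0.066667, refl=0.066667·0.600000=0.0400; V=0.466667+0.066667+0.040000=0.5733
k=5 load: inc=0.040000, refl=0.040000·-0.333333=-0.0133; V=0.533333+0.040000+-0.013333=0.5600
k=6 src: inc=-0.013333, refl=-0.013333·0.600000=-0.0080; V=0.573333+-0.013333+-0.008000=0.5520
k=7 load: inc=-0.008000, refl=-0.008000·-0.333333=0.0027; V=0.560000+-0.008000+0.002667=0.5547
k=8 src: inc=0.002667, refl=0.002667·0.600000=0.0016; V=0.552000+0.002667+0.001600=0.5563
k=9 load: inc=0.001600, refl=0.001600·-0.333333=-0.0005; V=0.554667+0.001600+-0.000533=0.5557
k=10 src: inc=-0.000533, refl=-0.000533·0.600000=-0.0003; V=0.556267+-0.000533+-0.000320=0.5554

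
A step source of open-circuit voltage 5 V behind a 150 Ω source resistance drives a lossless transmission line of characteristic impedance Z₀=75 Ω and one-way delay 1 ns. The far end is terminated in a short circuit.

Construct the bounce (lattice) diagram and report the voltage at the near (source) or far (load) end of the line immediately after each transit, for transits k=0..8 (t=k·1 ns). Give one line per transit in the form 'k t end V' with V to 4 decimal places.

Γ_L=-1.000000, Γ_S=0.333333; launch V₁=5·75/225=1.666667
k=0 src: V=1.6667
k=1 load: inc=1.666667, refl=1.666667·-1.000000=-1.6667; V=0.000000+1.666667+-1.666667=0.0000
k=2 src: inc=-1.666667, refl=-1.666667·0.333333=-0.5556; V=1.666667+-1.666667+-0.555556=-0.5556
k=3 load: inc=-0.555556, refl=-0.555556·-1.000000=0.5556; V=0.000000+-0.555556+0.555556=0.0000
k=4 src: inc=0.555556, refl=0.555556·0.333333=0.1852; V=-0.555556+0.555556+0.185185=0.1852
k=5 load: inc=0.185185, refl=0.185185·-1.000000=-0.1852; V=0.000000+0.185185+-0.185185=0.0000
k=6 src: inc=-0.185185, refl=-0.185185·0.333333=-0.0617; V=0.185185+-0.185185+-0.061728=-0.0617
k=7 load: inc=-0.061728, refl=-0.061728·-1.000000=0.0617; V=0.000000+-0.061728+0.061728=0.0000
k=8 src: inc=0.061728, refl=0.061728·0.333333=0.0206; V=-0.061728+0.061728+0.020576=0.0206

0 0 source 1.6667
1 1 load 0.0000
2 2 source -0.5556
3 3 load 0.0000
4 4 source 0.1852
5 5 load 0.0000
6 6 source -0.0617
7 7 load 0.0000
8 8 source 0.0206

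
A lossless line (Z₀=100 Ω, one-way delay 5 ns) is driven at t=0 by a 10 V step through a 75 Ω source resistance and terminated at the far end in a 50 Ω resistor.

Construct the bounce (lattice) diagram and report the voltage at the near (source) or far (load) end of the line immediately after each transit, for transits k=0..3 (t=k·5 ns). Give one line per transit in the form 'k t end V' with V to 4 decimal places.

0 0 source 5.7143
1 5 load 3.8095
2 10 source 4.0816
3 15 load 3.9909

Γ_L=-0.333333, Γ_S=-0.142857; launch V₁=10·100/175=5.714286
k=0 src: V=5.7143
k=1 load: inc=5.714286, refl=5.714286·-0.333333=-1.9048; V=0.000000+5.714286+-1.904762=3.8095
k=2 src: inc=-1.904762, refl=-1.904762·-0.142857=0.2721; V=5.714286+-1.904762+0.272109=4.0816
k=3 load: inc=0.272109, refl=0.272109·-0.333333=-0.0907; V=3.809524+0.272109+-0.090703=3.9909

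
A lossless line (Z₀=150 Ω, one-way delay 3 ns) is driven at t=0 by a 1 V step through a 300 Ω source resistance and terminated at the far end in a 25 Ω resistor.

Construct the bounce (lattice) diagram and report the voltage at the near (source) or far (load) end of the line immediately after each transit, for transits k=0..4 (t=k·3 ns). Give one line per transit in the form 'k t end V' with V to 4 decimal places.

Γ_L=-0.714286, Γ_S=0.333333; launch V₁=1·150/450=0.333333
k=0 src: V=0.3333
k=1 load: inc=0.333333, refl=0.333333·-0.714286=-0.2381; V=0.000000+0.333333+-0.238095=0.0952
k=2 src: inc=-0.238095, refl=-0.238095·0.333333=-0.0794; V=0.333333+-0.238095+-0.079365=0.0159
k=3 load: inc=-0.079365, refl=-0.079365·-0.714286=0.0567; V=0.095238+-0.079365+0.056689=0.0726
k=4 src: inc=0.056689, refl=0.056689·0.333333=0.0189; V=0.015873+0.056689+0.018896=0.0915

0 0 source 0.3333
1 3 load 0.0952
2 6 source 0.0159
3 9 load 0.0726
4 12 source 0.0915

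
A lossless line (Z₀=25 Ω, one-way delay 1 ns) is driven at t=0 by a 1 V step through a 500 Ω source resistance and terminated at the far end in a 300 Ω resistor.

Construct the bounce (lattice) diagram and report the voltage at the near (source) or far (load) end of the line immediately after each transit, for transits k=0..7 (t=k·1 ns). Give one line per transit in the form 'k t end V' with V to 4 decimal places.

Γ_L=0.846154, Γ_S=0.904762; launch V₁=1·25/525=0.047619
k=0 src: V=0.0476
k=1 load: inc=0.047619, refl=0.047619·0.846154=0.0403; V=0.000000+0.047619+0.040293=0.0879
k=2 src: inc=0.040293, refl=0.040293·0.904762=0.0365; V=0.047619+0.040293+0.036456=0.1244
k=3 load: inc=0.036456, refl=0.036456·0.846154=0.0308; V=0.087912+0.036456+0.030847=0.1552
k=4 src: inc=0.030847, refl=0.030847·0.904762=0.0279; V=0.124368+0.030847+0.027909=0.1831
k=5 load: inc=0.027909, refl=0.027909·0.846154=0.0236; V=0.155215+0.027909+0.023616=0.2067
k=6 src: inc=0.023616, refl=0.023616·0.904762=0.0214; V=0.183124+0.023616+0.021366=0.2281
k=7 load: inc=0.021366, refl=0.021366·0.846154=0.0181; V=0.206739+0.021366+0.018079=0.2462

0 0 source 0.0476
1 1 load 0.0879
2 2 source 0.1244
3 3 load 0.1552
4 4 source 0.1831
5 5 load 0.2067
6 6 source 0.2281
7 7 load 0.2462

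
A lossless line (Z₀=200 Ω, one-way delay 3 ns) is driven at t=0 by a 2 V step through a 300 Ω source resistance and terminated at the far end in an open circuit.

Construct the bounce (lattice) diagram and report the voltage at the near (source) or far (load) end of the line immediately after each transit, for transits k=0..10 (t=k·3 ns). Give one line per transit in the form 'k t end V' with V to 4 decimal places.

0 0 source 0.8000
1 3 load 1.6000
2 6 source 1.7600
3 9 load 1.9200
4 12 source 1.9520
5 15 load 1.9840
6 18 source 1.9904
7 21 load 1.9968
8 24 source 1.9981
9 27 load 1.9994
10 30 source 1.9996

Γ_L=1.000000, Γ_S=0.200000; launch V₁=2·200/500=0.800000
k=0 src: V=0.8000
k=1 load: inc=0.800000, refl=0.800000·1.000000=0.8000; V=0.000000+0.800000+0.800000=1.6000
k=2 src: inc=0.800000, refl=0.800000·0.200000=0.1600; V=0.800000+0.800000+0.160000=1.7600
k=3 load: inc=0.160000, refl=0.160000·1.000000=0.1600; V=1.600000+0.160000+0.160000=1.9200
k=4 src: inc=0.160000, refl=0.160000·0.200000=0.0320; V=1.760000+0.160000+0.032000=1.9520
k=5 load: inc=0.032000, refl=0.032000·1.000000=0.0320; V=1.920000+0.032000+0.032000=1.9840
k=6 src: inc=0.032000, refl=0.032000·0.200000=0.0064; V=1.952000+0.032000+0.006400=1.9904
k=7 load: inc=0.006400, refl=0.006400·1.000000=0.0064; V=1.984000+0.006400+0.006400=1.9968
k=8 src: inc=0.006400, refl=0.006400·0.200000=0.0013; V=1.990400+0.006400+0.001280=1.9981
k=9 load: inc=0.001280, refl=0.001280·1.000000=0.0013; V=1.996800+0.001280+0.001280=1.9994
k=10 src: inc=0.001280, refl=0.001280·0.200000=0.0003; V=1.998080+0.001280+0.000256=1.9996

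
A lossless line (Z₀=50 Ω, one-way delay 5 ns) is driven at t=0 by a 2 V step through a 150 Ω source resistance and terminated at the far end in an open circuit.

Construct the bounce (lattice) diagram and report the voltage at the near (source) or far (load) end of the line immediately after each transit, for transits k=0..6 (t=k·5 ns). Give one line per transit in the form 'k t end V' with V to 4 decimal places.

0 0 source 0.5000
1 5 load 1.0000
2 10 source 1.2500
3 15 load 1.5000
4 20 source 1.6250
5 25 load 1.7500
6 30 source 1.8125

Γ_L=1.000000, Γ_S=0.500000; launch V₁=2·50/200=0.500000
k=0 src: V=0.5000
k=1 load: inc=0.500000, refl=0.500000·1.000000=0.5000; V=0.000000+0.500000+0.500000=1.0000
k=2 src: inc=0.500000, refl=0.500000·0.500000=0.2500; V=0.500000+0.500000+0.250000=1.2500
k=3 load: inc=0.250000, refl=0.250000·1.000000=0.2500; V=1.000000+0.250000+0.250000=1.5000
k=4 src: inc=0.250000, refl=0.250000·0.500000=0.1250; V=1.250000+0.250000+0.125000=1.6250
k=5 load: inc=0.125000, refl=0.125000·1.000000=0.1250; V=1.500000+0.125000+0.125000=1.7500
k=6 src: inc=0.125000, refl=0.125000·0.500000=0.0625; V=1.625000+0.125000+0.062500=1.8125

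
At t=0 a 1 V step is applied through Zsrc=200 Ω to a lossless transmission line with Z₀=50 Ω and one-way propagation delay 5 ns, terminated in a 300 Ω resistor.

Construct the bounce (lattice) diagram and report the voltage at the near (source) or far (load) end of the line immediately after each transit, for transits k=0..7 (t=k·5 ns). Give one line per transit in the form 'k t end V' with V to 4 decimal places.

Γ_L=0.714286, Γ_S=0.600000; launch V₁=1·50/250=0.200000
k=0 src: V=0.2000
k=1 load: inc=0.200000, refl=0.200000·0.714286=0.1429; V=0.000000+0.200000+0.142857=0.3429
k=2 src: inc=0.142857, refl=0.142857·0.600000=0.0857; V=0.200000+0.142857+0.085714=0.4286
k=3 load: inc=0.085714, refl=0.085714·0.714286=0.0612; V=0.342857+0.085714+0.061224=0.4898
k=4 src: inc=0.061224, refl=0.061224·0.600000=0.0367; V=0.428571+0.061224+0.036735=0.5265
k=5 load: inc=0.036735, refl=0.036735·0.714286=0.0262; V=0.489796+0.036735+0.026239=0.5528
k=6 src: inc=0.026239, refl=0.026239·0.600000=0.0157; V=0.526531+0.026239+0.015743=0.5685
k=7 load: inc=0.015743, refl=0.015743·0.714286=0.0112; V=0.552770+0.015743+0.011245=0.5798

0 0 source 0.2000
1 5 load 0.3429
2 10 source 0.4286
3 15 load 0.4898
4 20 source 0.5265
5 25 load 0.5528
6 30 source 0.5685
7 35 load 0.5798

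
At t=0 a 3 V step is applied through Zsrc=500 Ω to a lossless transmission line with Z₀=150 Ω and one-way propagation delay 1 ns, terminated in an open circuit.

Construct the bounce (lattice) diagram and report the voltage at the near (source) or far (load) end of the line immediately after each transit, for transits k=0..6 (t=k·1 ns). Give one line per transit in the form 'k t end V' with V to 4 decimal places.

0 0 source 0.6923
1 1 load 1.3846
2 2 source 1.7574
3 3 load 2.1302
4 4 source 2.3309
5 5 load 2.5316
6 6 source 2.6397

Γ_L=1.000000, Γ_S=0.538462; launch V₁=3·150/650=0.692308
k=0 src: V=0.6923
k=1 load: inc=0.692308, refl=0.692308·1.000000=0.6923; V=0.000000+0.692308+0.692308=1.3846
k=2 src: inc=0.692308, refl=0.692308·0.538462=0.3728; V=0.692308+0.692308+0.372781=1.7574
k=3 load: inc=0.372781, refl=0.372781·1.000000=0.3728; V=1.384615+0.372781+0.372781=2.1302
k=4 src: inc=0.372781, refl=0.372781·0.538462=0.2007; V=1.757396+0.372781+0.200728=2.3309
k=5 load: inc=0.200728, refl=0.200728·1.000000=0.2007; V=2.130178+0.200728+0.200728=2.5316
k=6 src: inc=0.200728, refl=0.200728·0.538462=0.1081; V=2.330906+0.200728+0.108084=2.6397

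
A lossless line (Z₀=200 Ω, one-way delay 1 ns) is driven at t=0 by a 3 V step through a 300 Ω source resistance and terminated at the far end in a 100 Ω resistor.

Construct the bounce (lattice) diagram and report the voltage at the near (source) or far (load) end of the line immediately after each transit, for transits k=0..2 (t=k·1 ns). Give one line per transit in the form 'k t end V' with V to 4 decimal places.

Γ_L=-0.333333, Γ_S=0.200000; launch V₁=3·200/500=1.200000
k=0 src: V=1.2000
k=1 load: inc=1.200000, refl=1.200000·-0.333333=-0.4000; V=0.000000+1.200000+-0.400000=0.8000
k=2 src: inc=-0.400000, refl=-0.400000·0.200000=-0.0800; V=1.200000+-0.400000+-0.080000=0.7200

0 0 source 1.2000
1 1 load 0.8000
2 2 source 0.7200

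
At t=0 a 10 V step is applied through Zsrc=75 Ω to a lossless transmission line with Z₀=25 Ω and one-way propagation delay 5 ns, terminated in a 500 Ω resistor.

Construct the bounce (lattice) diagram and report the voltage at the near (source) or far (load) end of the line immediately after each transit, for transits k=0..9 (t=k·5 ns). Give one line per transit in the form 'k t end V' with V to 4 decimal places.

Γ_L=0.904762, Γ_S=0.500000; launch V₁=10·25/100=2.500000
k=0 src: V=2.5000
k=1 load: inc=2.500000, refl=2.500000·0.904762=2.2619; V=0.000000+2.500000+2.261905=4.7619
k=2 src: inc=2.261905, refl=2.261905·0.500000=1.1310; V=2.500000+2.261905+1.130952=5.8929
k=3 load: inc=1.130952, refl=1.130952·0.904762=1.0232; V=4.761905+1.130952+1.023243=6.9161
k=4 src: inc=1.023243, refl=1.023243·0.500000=0.5116; V=5.892857+1.023243+0.511621=7.4277
k=5 load: inc=0.511621, refl=0.511621·0.904762=0.4629; V=6.916100+0.511621+0.462895=7.8906
k=6 src: inc=0.462895, refl=0.462895·0.500000=0.2314; V=7.427721+0.462895+0.231448=8.1221
k=7 load: inc=0.231448, refl=0.231448·0.904762=0.2094; V=7.890617+0.231448+0.209405=8.3315
k=8 src: inc=0.209405, refl=0.209405·0.500000=0.1047; V=8.122064+0.209405+0.104703=8.4362
k=9 load: inc=0.104703, refl=0.104703·0.904762=0.0947; V=8.331469+0.104703+0.094731=8.5309

0 0 source 2.5000
1 5 load 4.7619
2 10 source 5.8929
3 15 load 6.9161
4 20 source 7.4277
5 25 load 7.8906
6 30 source 8.1221
7 35 load 8.3315
8 40 source 8.4362
9 45 load 8.5309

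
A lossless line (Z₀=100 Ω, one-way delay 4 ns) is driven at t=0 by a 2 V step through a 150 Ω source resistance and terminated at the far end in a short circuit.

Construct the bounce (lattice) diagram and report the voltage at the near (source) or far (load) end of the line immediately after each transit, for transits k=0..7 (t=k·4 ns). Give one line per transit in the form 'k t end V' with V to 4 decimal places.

Γ_L=-1.000000, Γ_S=0.200000; launch V₁=2·100/250=0.800000
k=0 src: V=0.8000
k=1 load: inc=0.800000, refl=0.800000·-1.000000=-0.8000; V=0.000000+0.800000+-0.800000=0.0000
k=2 src: inc=-0.800000, refl=-0.800000·0.200000=-0.1600; V=0.800000+-0.800000+-0.160000=-0.1600
k=3 load: inc=-0.160000, refl=-0.160000·-1.000000=0.1600; V=0.000000+-0.160000+0.160000=0.0000
k=4 src: inc=0.160000, refl=0.160000·0.200000=0.0320; V=-0.160000+0.160000+0.032000=0.0320
k=5 load: inc=0.032000, refl=0.032000·-1.000000=-0.0320; V=0.000000+0.032000+-0.032000=0.0000
k=6 src: inc=-0.032000, refl=-0.032000·0.200000=-0.0064; V=0.032000+-0.032000+-0.006400=-0.0064
k=7 load: inc=-0.006400, refl=-0.006400·-1.000000=0.0064; V=0.000000+-0.006400+0.006400=0.0000

0 0 source 0.8000
1 4 load 0.0000
2 8 source -0.1600
3 12 load 0.0000
4 16 source 0.0320
5 20 load 0.0000
6 24 source -0.0064
7 28 load 0.0000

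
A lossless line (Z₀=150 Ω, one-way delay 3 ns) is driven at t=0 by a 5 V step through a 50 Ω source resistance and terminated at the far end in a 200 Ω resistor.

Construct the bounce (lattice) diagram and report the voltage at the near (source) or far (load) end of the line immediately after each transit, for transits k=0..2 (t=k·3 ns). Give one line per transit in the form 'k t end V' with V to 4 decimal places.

0 0 source 3.7500
1 3 load 4.2857
2 6 source 4.0179

Γ_L=0.142857, Γ_S=-0.500000; launch V₁=5·150/200=3.750000
k=0 src: V=3.7500
k=1 load: inc=3.750000, refl=3.750000·0.142857=0.5357; V=0.000000+3.750000+0.535714=4.2857
k=2 src: inc=0.535714, refl=0.535714·-0.500000=-0.2679; V=3.750000+0.535714+-0.267857=4.0179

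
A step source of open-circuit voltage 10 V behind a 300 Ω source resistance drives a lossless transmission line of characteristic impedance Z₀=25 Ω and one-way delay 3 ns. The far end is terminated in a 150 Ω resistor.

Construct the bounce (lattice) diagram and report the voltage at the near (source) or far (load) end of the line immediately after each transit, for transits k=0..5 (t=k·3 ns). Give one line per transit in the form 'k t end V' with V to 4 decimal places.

0 0 source 0.7692
1 3 load 1.3187
2 6 source 1.7836
3 9 load 2.1157
4 12 source 2.3967
5 15 load 2.5974

Γ_L=0.714286, Γ_S=0.846154; launch V₁=10·25/325=0.769231
k=0 src: V=0.7692
k=1 load: inc=0.769231, refl=0.769231·0.714286=0.5495; V=0.000000+0.769231+0.549451=1.3187
k=2 src: inc=0.549451, refl=0.549451·0.846154=0.4649; V=0.769231+0.549451+0.464920=1.7836
k=3 load: inc=0.464920, refl=0.464920·0.714286=0.3321; V=1.318681+0.464920+0.332085=2.1157
k=4 src: inc=0.332085, refl=0.332085·0.846154=0.2810; V=1.783601+0.332085+0.280995=2.3967
k=5 load: inc=0.280995, refl=0.280995·0.714286=0.2007; V=2.115687+0.280995+0.200711=2.5974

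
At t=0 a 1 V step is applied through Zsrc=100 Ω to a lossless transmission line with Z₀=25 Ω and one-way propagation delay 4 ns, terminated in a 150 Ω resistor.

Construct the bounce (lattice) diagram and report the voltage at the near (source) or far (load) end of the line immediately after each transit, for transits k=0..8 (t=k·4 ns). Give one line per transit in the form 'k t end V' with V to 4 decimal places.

Γ_L=0.714286, Γ_S=0.600000; launch V₁=1·25/125=0.200000
k=0 src: V=0.2000
k=1 load: inc=0.200000, refl=0.200000·0.714286=0.1429; V=0.000000+0.200000+0.142857=0.3429
k=2 src: inc=0.142857, refl=0.142857·0.600000=0.0857; V=0.200000+0.142857+0.085714=0.4286
k=3 load: inc=0.085714, refl=0.085714·0.714286=0.0612; V=0.342857+0.085714+0.061224=0.4898
k=4 src: inc=0.061224, refl=0.061224·0.600000=0.0367; V=0.428571+0.061224+0.036735=0.5265
k=5 load: inc=0.036735, refl=0.036735·0.714286=0.0262; V=0.489796+0.036735+0.026239=0.5528
k=6 src: inc=0.026239, refl=0.026239·0.600000=0.0157; V=0.526531+0.026239+0.015743=0.5685
k=7 load: inc=0.015743, refl=0.015743·0.714286=0.0112; V=0.552770+0.015743+0.011245=0.5798
k=8 src: inc=0.011245, refl=0.011245·0.600000=0.0067; V=0.568513+0.011245+0.006747=0.5865

0 0 source 0.2000
1 4 load 0.3429
2 8 source 0.4286
3 12 load 0.4898
4 16 source 0.5265
5 20 load 0.5528
6 24 source 0.5685
7 28 load 0.5798
8 32 source 0.5865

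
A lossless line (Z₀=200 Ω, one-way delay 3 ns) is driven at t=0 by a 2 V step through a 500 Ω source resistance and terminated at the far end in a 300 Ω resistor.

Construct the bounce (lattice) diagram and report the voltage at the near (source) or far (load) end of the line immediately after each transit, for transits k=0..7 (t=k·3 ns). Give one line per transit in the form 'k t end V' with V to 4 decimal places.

Γ_L=0.200000, Γ_S=0.428571; launch V₁=2·200/700=0.571429
k=0 src: V=0.5714
k=1 load: inc=0.571429, refl=0.571429·0.200000=0.1143; V=0.000000+0.571429+0.114286=0.6857
k=2 src: inc=0.114286, refl=0.114286·0.428571=0.0490; V=0.571429+0.114286+0.048980=0.7347
k=3 load: inc=0.048980, refl=0.048980·0.200000=0.0098; V=0.685714+0.048980+0.009796=0.7445
k=4 src: inc=0.009796, refl=0.009796·0.428571=0.0042; V=0.734694+0.009796+0.004198=0.7487
k=5 load: inc=0.004198, refl=0.004198·0.200000=0.0008; V=0.744490+0.004198+0.000840=0.7495
k=6 src: inc=0.000840, refl=0.000840·0.428571=0.0004; V=0.748688+0.000840+0.000360=0.7499
k=7 load: inc=0.000360, refl=0.000360·0.200000=0.0001; V=0.749528+0.000360+0.000072=0.7500

0 0 source 0.5714
1 3 load 0.6857
2 6 source 0.7347
3 9 load 0.7445
4 12 source 0.7487
5 15 load 0.7495
6 18 source 0.7499
7 21 load 0.7500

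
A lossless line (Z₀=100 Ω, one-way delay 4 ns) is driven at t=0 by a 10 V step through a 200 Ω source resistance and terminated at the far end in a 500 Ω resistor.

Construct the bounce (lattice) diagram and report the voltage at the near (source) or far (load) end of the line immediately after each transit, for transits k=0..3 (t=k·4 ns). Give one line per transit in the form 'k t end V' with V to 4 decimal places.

0 0 source 3.3333
1 4 load 5.5556
2 8 source 6.2963
3 12 load 6.7901

Γ_L=0.666667, Γ_S=0.333333; launch V₁=10·100/300=3.333333
k=0 src: V=3.3333
k=1 load: inc=3.333333, refl=3.333333·0.666667=2.2222; V=0.000000+3.333333+2.222222=5.5556
k=2 src: inc=2.222222, refl=2.222222·0.333333=0.7407; V=3.333333+2.222222+0.740741=6.2963
k=3 load: inc=0.740741, refl=0.740741·0.666667=0.4938; V=5.555556+0.740741+0.493827=6.7901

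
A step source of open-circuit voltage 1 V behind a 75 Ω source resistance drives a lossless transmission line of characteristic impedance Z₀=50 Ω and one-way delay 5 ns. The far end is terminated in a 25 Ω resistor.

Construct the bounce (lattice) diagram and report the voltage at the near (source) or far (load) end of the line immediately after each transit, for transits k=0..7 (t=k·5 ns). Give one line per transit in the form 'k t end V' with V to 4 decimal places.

Γ_L=-0.333333, Γ_S=0.200000; launch V₁=1·50/125=0.400000
k=0 src: V=0.4000
k=1 load: inc=0.400000, refl=0.400000·-0.333333=-0.1333; V=0.000000+0.400000+-0.133333=0.2667
k=2 src: inc=-0.133333, refl=-0.133333·0.200000=-0.0267; V=0.400000+-0.133333+-0.026667=0.2400
k=3 load: inc=-0.026667, refl=-0.026667·-0.333333=0.0089; V=0.266667+-0.026667+0.008889=0.2489
k=4 src: inc=0.008889, refl=0.008889·0.200000=0.0018; V=0.240000+0.008889+0.001778=0.2507
k=5 load: inc=0.001778, refl=0.001778·-0.333333=-0.0006; V=0.248889+0.001778+-0.000593=0.2501
k=6 src: inc=-0.000593, refl=-0.000593·0.200000=-0.0001; V=0.250667+-0.000593+-0.000119=0.2500
k=7 load: inc=-0.000119, refl=-0.000119·-0.333333=0.0000; V=0.250074+-0.000119+0.000040=0.2500

0 0 source 0.4000
1 5 load 0.2667
2 10 source 0.2400
3 15 load 0.2489
4 20 source 0.2507
5 25 load 0.2501
6 30 source 0.2500
7 35 load 0.2500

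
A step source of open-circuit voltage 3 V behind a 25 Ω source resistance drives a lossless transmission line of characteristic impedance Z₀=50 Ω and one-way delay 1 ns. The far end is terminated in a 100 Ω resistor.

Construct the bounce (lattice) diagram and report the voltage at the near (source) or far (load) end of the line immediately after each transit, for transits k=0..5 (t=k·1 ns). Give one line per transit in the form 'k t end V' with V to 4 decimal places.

0 0 source 2.0000
1 1 load 2.6667
2 2 source 2.4444
3 3 load 2.3704
4 4 source 2.3951
5 5 load 2.4033

Γ_L=0.333333, Γ_S=-0.333333; launch V₁=3·50/75=2.000000
k=0 src: V=2.0000
k=1 load: inc=2.000000, refl=2.000000·0.333333=0.6667; V=0.000000+2.000000+0.666667=2.6667
k=2 src: inc=0.666667, refl=0.666667·-0.333333=-0.2222; V=2.000000+0.666667+-0.222222=2.4444
k=3 load: inc=-0.222222, refl=-0.222222·0.333333=-0.0741; V=2.666667+-0.222222+-0.074074=2.3704
k=4 src: inc=-0.074074, refl=-0.074074·-0.333333=0.0247; V=2.444444+-0.074074+0.024691=2.3951
k=5 load: inc=0.024691, refl=0.024691·0.333333=0.0082; V=2.370370+0.024691+0.008230=2.4033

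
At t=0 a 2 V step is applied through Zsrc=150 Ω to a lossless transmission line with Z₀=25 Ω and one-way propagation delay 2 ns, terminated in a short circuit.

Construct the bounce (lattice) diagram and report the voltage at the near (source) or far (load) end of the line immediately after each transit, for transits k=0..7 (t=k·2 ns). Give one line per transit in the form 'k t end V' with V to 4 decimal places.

0 0 source 0.2857
1 2 load 0.0000
2 4 source -0.2041
3 6 load 0.0000
4 8 source 0.1458
5 10 load 0.0000
6 12 source -0.1041
7 14 load 0.0000

Γ_L=-1.000000, Γ_S=0.714286; launch V₁=2·25/175=0.285714
k=0 src: V=0.2857
k=1 load: inc=0.285714, refl=0.285714·-1.000000=-0.2857; V=0.000000+0.285714+-0.285714=0.0000
k=2 src: inc=-0.285714, refl=-0.285714·0.714286=-0.2041; V=0.285714+-0.285714+-0.204082=-0.2041
k=3 load: inc=-0.204082, refl=-0.204082·-1.000000=0.2041; V=0.000000+-0.204082+0.204082=0.0000
k=4 src: inc=0.204082, refl=0.204082·0.714286=0.1458; V=-0.204082+0.204082+0.145773=0.1458
k=5 load: inc=0.145773, refl=0.145773·-1.000000=-0.1458; V=0.000000+0.145773+-0.145773=0.0000
k=6 src: inc=-0.145773, refl=-0.145773·0.714286=-0.1041; V=0.145773+-0.145773+-0.104123=-0.1041
k=7 load: inc=-0.104123, refl=-0.104123·-1.000000=0.1041; V=0.000000+-0.104123+0.104123=0.0000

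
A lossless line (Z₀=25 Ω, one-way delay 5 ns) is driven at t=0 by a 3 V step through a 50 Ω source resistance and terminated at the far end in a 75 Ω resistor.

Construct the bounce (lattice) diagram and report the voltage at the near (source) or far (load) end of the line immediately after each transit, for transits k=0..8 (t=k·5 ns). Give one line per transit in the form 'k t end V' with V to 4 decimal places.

Γ_L=0.500000, Γ_S=0.333333; launch V₁=3·25/75=1.000000
k=0 src: V=1.0000
k=1 load: inc=1.000000, refl=1.000000·0.500000=0.5000; V=0.000000+1.000000+0.500000=1.5000
k=2 src: inc=0.500000, refl=0.500000·0.333333=0.1667; V=1.000000+0.500000+0.166667=1.6667
k=3 load: inc=0.166667, refl=0.166667·0.500000=0.0833; V=1.500000+0.166667+0.083333=1.7500
k=4 src: inc=0.083333, refl=0.083333·0.333333=0.0278; V=1.666667+0.083333+0.027778=1.7778
k=5 load: inc=0.027778, refl=0.027778·0.500000=0.0139; V=1.750000+0.027778+0.013889=1.7917
k=6 src: inc=0.013889, refl=0.013889·0.333333=0.0046; V=1.777778+0.013889+0.004630=1.7963
k=7 load: inc=0.004630, refl=0.004630·0.500000=0.0023; V=1.791667+0.004630+0.002315=1.7986
k=8 src: inc=0.002315, refl=0.002315·0.333333=0.0008; V=1.796296+0.002315+0.000772=1.7994

0 0 source 1.0000
1 5 load 1.5000
2 10 source 1.6667
3 15 load 1.7500
4 20 source 1.7778
5 25 load 1.7917
6 30 source 1.7963
7 35 load 1.7986
8 40 source 1.7994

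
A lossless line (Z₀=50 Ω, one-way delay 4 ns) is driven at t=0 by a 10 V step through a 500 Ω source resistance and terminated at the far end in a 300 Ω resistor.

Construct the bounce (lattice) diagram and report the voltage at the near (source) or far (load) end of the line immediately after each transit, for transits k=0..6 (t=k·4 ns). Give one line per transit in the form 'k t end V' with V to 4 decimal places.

0 0 source 0.9091
1 4 load 1.5584
2 8 source 2.0897
3 12 load 2.4692
4 16 source 2.7797
5 20 load 3.0015
6 24 source 3.1829

Γ_L=0.714286, Γ_S=0.818182; launch V₁=10·50/550=0.909091
k=0 src: V=0.9091
k=1 load: inc=0.909091, refl=0.909091·0.714286=0.6494; V=0.000000+0.909091+0.649351=1.5584
k=2 src: inc=0.649351, refl=0.649351·0.818182=0.5313; V=0.909091+0.649351+0.531287=2.0897
k=3 load: inc=0.531287, refl=0.531287·0.714286=0.3795; V=1.558442+0.531287+0.379491=2.4692
k=4 src: inc=0.379491, refl=0.379491·0.818182=0.3105; V=2.089728+0.379491+0.310492=2.7797
k=5 load: inc=0.310492, refl=0.310492·0.714286=0.2218; V=2.469219+0.310492+0.221780=3.0015
k=6 src: inc=0.221780, refl=0.221780·0.818182=0.1815; V=2.779711+0.221780+0.181457=3.1829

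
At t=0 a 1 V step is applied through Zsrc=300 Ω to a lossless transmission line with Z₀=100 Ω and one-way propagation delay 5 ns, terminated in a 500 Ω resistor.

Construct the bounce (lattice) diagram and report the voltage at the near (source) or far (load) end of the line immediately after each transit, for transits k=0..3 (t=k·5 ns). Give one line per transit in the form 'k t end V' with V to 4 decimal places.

Γ_L=0.666667, Γ_S=0.500000; launch V₁=1·100/400=0.250000
k=0 src: V=0.2500
k=1 load: inc=0.250000, refl=0.250000·0.666667=0.1667; V=0.000000+0.250000+0.166667=0.4167
k=2 src: inc=0.166667, refl=0.166667·0.500000=0.0833; V=0.250000+0.166667+0.083333=0.5000
k=3 load: inc=0.083333, refl=0.083333·0.666667=0.0556; V=0.416667+0.083333+0.055556=0.5556

0 0 source 0.2500
1 5 load 0.4167
2 10 source 0.5000
3 15 load 0.5556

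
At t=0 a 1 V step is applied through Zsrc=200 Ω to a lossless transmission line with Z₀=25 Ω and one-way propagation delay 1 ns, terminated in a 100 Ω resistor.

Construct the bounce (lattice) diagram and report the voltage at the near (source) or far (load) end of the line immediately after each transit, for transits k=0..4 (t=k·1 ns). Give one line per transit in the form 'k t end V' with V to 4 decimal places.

0 0 source 0.1111
1 1 load 0.1778
2 2 source 0.2296
3 3 load 0.2607
4 4 source 0.2849

Γ_L=0.600000, Γ_S=0.777778; launch V₁=1·25/225=0.111111
k=0 src: V=0.1111
k=1 load: inc=0.111111, refl=0.111111·0.600000=0.0667; V=0.000000+0.111111+0.066667=0.1778
k=2 src: inc=0.066667, refl=0.066667·0.777778=0.0519; V=0.111111+0.066667+0.051852=0.2296
k=3 load: inc=0.051852, refl=0.051852·0.600000=0.0311; V=0.177778+0.051852+0.031111=0.2607
k=4 src: inc=0.031111, refl=0.031111·0.777778=0.0242; V=0.229630+0.031111+0.024198=0.2849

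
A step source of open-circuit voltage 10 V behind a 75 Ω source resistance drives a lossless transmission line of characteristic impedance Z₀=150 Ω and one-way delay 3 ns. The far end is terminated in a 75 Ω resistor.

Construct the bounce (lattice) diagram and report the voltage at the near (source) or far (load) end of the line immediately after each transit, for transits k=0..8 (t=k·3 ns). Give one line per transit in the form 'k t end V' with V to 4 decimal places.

Γ_L=-0.333333, Γ_S=-0.333333; launch V₁=10·150/225=6.666667
k=0 src: V=6.6667
k=1 load: inc=6.666667, refl=6.666667·-0.333333=-2.2222; V=0.000000+6.666667+-2.222222=4.4444
k=2 src: inc=-2.222222, refl=-2.222222·-0.333333=0.7407; V=6.666667+-2.222222+0.740741=5.1852
k=3 load: inc=0.740741, refl=0.740741·-0.333333=-0.2469; V=4.444444+0.740741+-0.246914=4.9383
k=4 src: inc=-0.246914, refl=-0.246914·-0.333333=0.0823; V=5.185185+-0.246914+0.082305=5.0206
k=5 load: inc=0.082305, refl=0.082305·-0.333333=-0.0274; V=4.938272+0.082305+-0.027435=4.9931
k=6 src: inc=-0.027435, refl=-0.027435·-0.333333=0.0091; V=5.020576+-0.027435+0.009145=5.0023
k=7 load: inc=0.009145, refl=0.009145·-0.333333=-0.0030; V=4.993141+0.009145+-0.003048=4.9992
k=8 src: inc=-0.003048, refl=-0.003048·-0.333333=0.0010; V=5.002286+-0.003048+0.001016=5.0003

0 0 source 6.6667
1 3 load 4.4444
2 6 source 5.1852
3 9 load 4.9383
4 12 source 5.0206
5 15 load 4.9931
6 18 source 5.0023
7 21 load 4.9992
8 24 source 5.0003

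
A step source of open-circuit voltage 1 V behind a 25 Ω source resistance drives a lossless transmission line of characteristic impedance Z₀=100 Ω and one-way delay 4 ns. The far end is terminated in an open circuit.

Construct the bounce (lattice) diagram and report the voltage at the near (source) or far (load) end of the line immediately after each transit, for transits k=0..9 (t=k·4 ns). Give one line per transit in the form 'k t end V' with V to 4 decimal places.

0 0 source 0.8000
1 4 load 1.6000
2 8 source 1.1200
3 12 load 0.6400
4 16 source 0.9280
5 20 load 1.2160
6 24 source 1.0432
7 28 load 0.8704
8 32 source 0.9741
9 36 load 1.0778

Γ_L=1.000000, Γ_S=-0.600000; launch V₁=1·100/125=0.800000
k=0 src: V=0.8000
k=1 load: inc=0.800000, refl=0.800000·1.000000=0.8000; V=0.000000+0.800000+0.800000=1.6000
k=2 src: inc=0.800000, refl=0.800000·-0.600000=-0.4800; V=0.800000+0.800000+-0.480000=1.1200
k=3 load: inc=-0.480000, refl=-0.480000·1.000000=-0.4800; V=1.600000+-0.480000+-0.480000=0.6400
k=4 src: inc=-0.480000, refl=-0.480000·-0.600000=0.2880; V=1.120000+-0.480000+0.288000=0.9280
k=5 load: inc=0.288000, refl=0.288000·1.000000=0.2880; V=0.640000+0.288000+0.288000=1.2160
k=6 src: inc=0.288000, refl=0.288000·-0.600000=-0.1728; V=0.928000+0.288000+-0.172800=1.0432
k=7 load: inc=-0.172800, refl=-0.172800·1.000000=-0.1728; V=1.216000+-0.172800+-0.172800=0.8704
k=8 src: inc=-0.172800, refl=-0.172800·-0.600000=0.1037; V=1.043200+-0.172800+0.103680=0.9741
k=9 load: inc=0.103680, refl=0.103680·1.000000=0.1037; V=0.870400+0.103680+0.103680=1.0778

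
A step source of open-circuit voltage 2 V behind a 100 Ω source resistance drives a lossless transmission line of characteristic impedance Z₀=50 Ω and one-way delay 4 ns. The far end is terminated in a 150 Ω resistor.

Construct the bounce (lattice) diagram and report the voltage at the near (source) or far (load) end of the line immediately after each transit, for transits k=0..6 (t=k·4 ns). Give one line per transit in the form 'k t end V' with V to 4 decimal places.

0 0 source 0.6667
1 4 load 1.0000
2 8 source 1.1111
3 12 load 1.1667
4 16 source 1.1852
5 20 load 1.1944
6 24 source 1.1975

Γ_L=0.500000, Γ_S=0.333333; launch V₁=2·50/150=0.666667
k=0 src: V=0.6667
k=1 load: inc=0.666667, refl=0.666667·0.500000=0.3333; V=0.000000+0.666667+0.333333=1.0000
k=2 src: inc=0.333333, refl=0.333333·0.333333=0.1111; V=0.666667+0.333333+0.111111=1.1111
k=3 load: inc=0.111111, refl=0.111111·0.500000=0.0556; V=1.000000+0.111111+0.055556=1.1667
k=4 src: inc=0.055556, refl=0.055556·0.333333=0.0185; V=1.111111+0.055556+0.018519=1.1852
k=5 load: inc=0.018519, refl=0.018519·0.500000=0.0093; V=1.166667+0.018519+0.009259=1.1944
k=6 src: inc=0.009259, refl=0.009259·0.333333=0.0031; V=1.185185+0.009259+0.003086=1.1975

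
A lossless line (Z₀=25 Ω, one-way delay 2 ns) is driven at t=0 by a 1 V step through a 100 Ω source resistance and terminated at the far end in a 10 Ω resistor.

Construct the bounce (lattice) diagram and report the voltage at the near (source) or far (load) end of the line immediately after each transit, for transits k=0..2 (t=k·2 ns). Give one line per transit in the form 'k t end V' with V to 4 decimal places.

Γ_L=-0.428571, Γ_S=0.600000; launch V₁=1·25/125=0.200000
k=0 src: V=0.2000
k=1 load: inc=0.200000, refl=0.200000·-0.428571=-0.0857; V=0.000000+0.200000+-0.085714=0.1143
k=2 src: inc=-0.085714, refl=-0.085714·0.600000=-0.0514; V=0.200000+-0.085714+-0.051429=0.0629

0 0 source 0.2000
1 2 load 0.1143
2 4 source 0.0629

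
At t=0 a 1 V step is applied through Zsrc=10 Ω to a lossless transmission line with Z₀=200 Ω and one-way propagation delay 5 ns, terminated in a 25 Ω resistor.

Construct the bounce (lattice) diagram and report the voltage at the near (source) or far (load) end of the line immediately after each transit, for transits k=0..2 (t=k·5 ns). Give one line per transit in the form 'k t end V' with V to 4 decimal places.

0 0 source 0.9524
1 5 load 0.2116
2 10 source 0.8818

Γ_L=-0.777778, Γ_S=-0.904762; launch V₁=1·200/210=0.952381
k=0 src: V=0.9524
k=1 load: inc=0.952381, refl=0.952381·-0.777778=-0.7407; V=0.000000+0.952381+-0.740741=0.2116
k=2 src: inc=-0.740741, refl=-0.740741·-0.904762=0.6702; V=0.952381+-0.740741+0.670194=0.8818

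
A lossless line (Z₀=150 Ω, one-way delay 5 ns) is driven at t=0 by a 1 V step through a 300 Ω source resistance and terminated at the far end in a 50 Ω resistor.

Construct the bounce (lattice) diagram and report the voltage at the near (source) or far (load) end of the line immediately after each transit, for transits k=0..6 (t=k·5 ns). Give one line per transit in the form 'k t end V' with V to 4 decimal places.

Γ_L=-0.500000, Γ_S=0.333333; launch V₁=1·150/450=0.333333
k=0 src: V=0.3333
k=1 load: inc=0.333333, refl=0.333333·-0.500000=-0.1667; V=0.000000+0.333333+-0.166667=0.1667
k=2 src: inc=-0.166667, refl=-0.166667·0.333333=-0.0556; V=0.333333+-0.166667+-0.055556=0.1111
k=3 load: inc=-0.055556, refl=-0.055556·-0.500000=0.0278; V=0.166667+-0.055556+0.027778=0.1389
k=4 src: inc=0.027778, refl=0.027778·0.333333=0.0093; V=0.111111+0.027778+0.009259=0.1481
k=5 load: inc=0.009259, refl=0.009259·-0.500000=-0.0046; V=0.138889+0.009259+-0.004630=0.1435
k=6 src: inc=-0.004630, refl=-0.004630·0.333333=-0.0015; V=0.148148+-0.004630+-0.001543=0.1420

0 0 source 0.3333
1 5 load 0.1667
2 10 source 0.1111
3 15 load 0.1389
4 20 source 0.1481
5 25 load 0.1435
6 30 source 0.1420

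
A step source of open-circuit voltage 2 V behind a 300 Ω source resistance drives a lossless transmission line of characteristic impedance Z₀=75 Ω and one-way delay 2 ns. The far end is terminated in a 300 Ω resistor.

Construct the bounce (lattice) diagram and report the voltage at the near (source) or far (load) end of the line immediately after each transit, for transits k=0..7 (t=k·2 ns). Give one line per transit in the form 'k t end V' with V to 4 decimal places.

Γ_L=0.600000, Γ_S=0.600000; launch V₁=2·75/375=0.400000
k=0 src: V=0.4000
k=1 load: inc=0.400000, refl=0.400000·0.600000=0.2400; V=0.000000+0.400000+0.240000=0.6400
k=2 src: inc=0.240000, refl=0.240000·0.600000=0.1440; V=0.400000+0.240000+0.144000=0.7840
k=3 load: inc=0.144000, refl=0.144000·0.600000=0.0864; V=0.640000+0.144000+0.086400=0.8704
k=4 src: inc=0.086400, refl=0.086400·0.600000=0.0518; V=0.784000+0.086400+0.051840=0.9222
k=5 load: inc=0.051840, refl=0.051840·0.600000=0.0311; V=0.870400+0.051840+0.031104=0.9533
k=6 src: inc=0.031104, refl=0.031104·0.600000=0.0187; V=0.922240+0.031104+0.018662=0.9720
k=7 load: inc=0.018662, refl=0.018662·0.600000=0.0112; V=0.953344+0.018662+0.011197=0.9832

0 0 source 0.4000
1 2 load 0.6400
2 4 source 0.7840
3 6 load 0.8704
4 8 source 0.9222
5 10 load 0.9533
6 12 source 0.9720
7 14 load 0.9832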